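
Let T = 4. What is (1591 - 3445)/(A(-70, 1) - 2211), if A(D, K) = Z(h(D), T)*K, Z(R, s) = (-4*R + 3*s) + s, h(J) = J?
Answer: 1854/1915 ≈ 0.96815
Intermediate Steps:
Z(R, s) = -4*R + 4*s
A(D, K) = K*(16 - 4*D) (A(D, K) = (-4*D + 4*4)*K = (-4*D + 16)*K = (16 - 4*D)*K = K*(16 - 4*D))
(1591 - 3445)/(A(-70, 1) - 2211) = (1591 - 3445)/(4*1*(4 - 1*(-70)) - 2211) = -1854/(4*1*(4 + 70) - 2211) = -1854/(4*1*74 - 2211) = -1854/(296 - 2211) = -1854/(-1915) = -1854*(-1/1915) = 1854/1915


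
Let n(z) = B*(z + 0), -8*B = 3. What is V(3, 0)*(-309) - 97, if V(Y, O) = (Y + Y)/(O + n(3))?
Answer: 1551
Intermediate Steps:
B = -3/8 (B = -⅛*3 = -3/8 ≈ -0.37500)
n(z) = -3*z/8 (n(z) = -3*(z + 0)/8 = -3*z/8)
V(Y, O) = 2*Y/(-9/8 + O) (V(Y, O) = (Y + Y)/(O - 3/8*3) = (2*Y)/(O - 9/8) = (2*Y)/(-9/8 + O) = 2*Y/(-9/8 + O))
V(3, 0)*(-309) - 97 = (16*3/(-9 + 8*0))*(-309) - 97 = (16*3/(-9 + 0))*(-309) - 97 = (16*3/(-9))*(-309) - 97 = (16*3*(-⅑))*(-309) - 97 = -16/3*(-309) - 97 = 1648 - 97 = 1551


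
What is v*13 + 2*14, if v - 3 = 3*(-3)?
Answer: -50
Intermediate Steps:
v = -6 (v = 3 + 3*(-3) = 3 - 9 = -6)
v*13 + 2*14 = -6*13 + 2*14 = -78 + 28 = -50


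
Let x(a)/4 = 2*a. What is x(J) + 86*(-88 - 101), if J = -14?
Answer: -16366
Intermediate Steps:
x(a) = 8*a (x(a) = 4*(2*a) = 8*a)
x(J) + 86*(-88 - 101) = 8*(-14) + 86*(-88 - 101) = -112 + 86*(-189) = -112 - 16254 = -16366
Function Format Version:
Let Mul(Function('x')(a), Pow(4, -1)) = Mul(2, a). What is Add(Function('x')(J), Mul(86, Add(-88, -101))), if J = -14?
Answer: -16366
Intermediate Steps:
Function('x')(a) = Mul(8, a) (Function('x')(a) = Mul(4, Mul(2, a)) = Mul(8, a))
Add(Function('x')(J), Mul(86, Add(-88, -101))) = Add(Mul(8, -14), Mul(86, Add(-88, -101))) = Add(-112, Mul(86, -189)) = Add(-112, -16254) = -16366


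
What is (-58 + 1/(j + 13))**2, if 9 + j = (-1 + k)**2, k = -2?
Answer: 567009/169 ≈ 3355.1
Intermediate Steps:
j = 0 (j = -9 + (-1 - 2)**2 = -9 + (-3)**2 = -9 + 9 = 0)
(-58 + 1/(j + 13))**2 = (-58 + 1/(0 + 13))**2 = (-58 + 1/13)**2 = (-753/13)**2 = 567009/169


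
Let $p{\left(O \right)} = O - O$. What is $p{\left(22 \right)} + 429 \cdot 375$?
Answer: $160875$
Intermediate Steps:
$p{\left(O \right)} = 0$
$p{\left(22 \right)} + 429 \cdot 375 = 0 + 429 \cdot 375 = 0 + 160875 = 160875$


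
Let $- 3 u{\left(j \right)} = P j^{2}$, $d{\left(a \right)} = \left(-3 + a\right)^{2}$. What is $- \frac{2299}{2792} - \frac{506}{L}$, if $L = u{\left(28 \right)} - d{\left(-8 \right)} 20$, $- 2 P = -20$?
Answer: $- \frac{7619161}{10539800} \approx -0.72289$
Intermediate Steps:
$P = 10$ ($P = \left(- \frac{1}{2}\right) \left(-20\right) = 10$)
$u{\left(j \right)} = - \frac{10 j^{2}}{3}$
$L = - \frac{15100}{3}$ ($L = - \frac{10 \cdot 28^{2}}{3} - \left(-3 - 8\right)^{2} \cdot 20 = \left(- \frac{10}{3}\right) 784 - \left(-11\right)^{2} \cdot 20 = - \frac{7840}{3} - 121 \cdot 20 = - \frac{7840}{3} - 2420 = - \frac{15100}{3} \approx -5033.3$)
$- \frac{2299}{2792} - \frac{506}{L} = - \frac{2299}{2792} - \frac{506}{- \frac{15100}{3}} = \left(-2299\right) \frac{1}{2792} - - \frac{759}{7550} = - \frac{2299}{2792} + \frac{759}{7550} = - \frac{7619161}{10539800}$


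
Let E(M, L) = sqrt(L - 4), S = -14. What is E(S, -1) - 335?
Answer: -335 + I*sqrt(5) ≈ -335.0 + 2.2361*I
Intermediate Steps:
E(M, L) = sqrt(-4 + L)
E(S, -1) - 335 = sqrt(-4 - 1) - 335 = sqrt(-5) - 335 = I*sqrt(5) - 335 = -335 + I*sqrt(5)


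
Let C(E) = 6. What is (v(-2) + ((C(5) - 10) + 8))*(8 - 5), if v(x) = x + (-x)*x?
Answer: -6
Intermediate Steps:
v(x) = x - x²
(v(-2) + ((C(5) - 10) + 8))*(8 - 5) = (-2*(1 - 1*(-2)) + ((6 - 10) + 8))*(8 - 5) = (-2*(1 + 2) + (-4 + 8))*3 = (-2*3 + 4)*3 = (-6 + 4)*3 = -2*3 = -6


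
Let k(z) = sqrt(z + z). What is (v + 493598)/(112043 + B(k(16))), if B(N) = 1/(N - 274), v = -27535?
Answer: 3918729765728934/942074837164793 + 1864252*sqrt(2)/942074837164793 ≈ 4.1597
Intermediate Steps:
k(z) = sqrt(2)*sqrt(z) (k(z) = sqrt(2*z) = sqrt(2)*sqrt(z))
B(N) = 1/(-274 + N)
(v + 493598)/(112043 + B(k(16))) = (-27535 + 493598)/(112043 + 1/(-274 + sqrt(2)*sqrt(16))) = 466063/(112043 + 1/(-274 + sqrt(2)*4)) = 466063/(112043 + 1/(-274 + 4*sqrt(2)))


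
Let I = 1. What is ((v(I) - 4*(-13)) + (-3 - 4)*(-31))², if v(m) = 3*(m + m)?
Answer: 75625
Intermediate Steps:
v(m) = 6*m (v(m) = 3*(2*m) = 6*m)
((v(I) - 4*(-13)) + (-3 - 4)*(-31))² = ((6*1 - 4*(-13)) + (-3 - 4)*(-31))² = ((6 + 52) - 7*(-31))² = (58 + 217)² = 275² = 75625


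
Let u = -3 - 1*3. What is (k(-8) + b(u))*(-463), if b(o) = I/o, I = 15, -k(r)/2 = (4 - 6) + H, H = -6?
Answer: -12501/2 ≈ -6250.5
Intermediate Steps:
u = -6 (u = -3 - 3 = -6)
k(r) = 16 (k(r) = -2*((4 - 6) - 6) = -2*(-2 - 6) = -2*(-8) = 16)
b(o) = 15/o
(k(-8) + b(u))*(-463) = (16 + 15/(-6))*(-463) = (16 + 15*(-⅙))*(-463) = (16 - 5/2)*(-463) = (27/2)*(-463) = -12501/2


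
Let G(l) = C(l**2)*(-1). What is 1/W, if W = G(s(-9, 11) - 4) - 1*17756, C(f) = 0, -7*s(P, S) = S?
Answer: -1/17756 ≈ -5.6319e-5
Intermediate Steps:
s(P, S) = -S/7
G(l) = 0 (G(l) = 0*(-1) = 0)
W = -17756 (W = 0 - 1*17756 = 0 - 17756 = -17756)
1/W = 1/(-17756) = -1/17756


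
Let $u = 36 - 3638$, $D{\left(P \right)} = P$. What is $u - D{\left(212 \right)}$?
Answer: $-3814$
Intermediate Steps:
$u = -3602$ ($u = 36 - 3638 = -3602$)
$u - D{\left(212 \right)} = -3602 - 212 = -3814$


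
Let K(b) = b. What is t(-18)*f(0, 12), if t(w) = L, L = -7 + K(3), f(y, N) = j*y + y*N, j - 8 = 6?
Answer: 0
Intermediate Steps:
j = 14 (j = 8 + 6 = 14)
f(y, N) = 14*y + N*y (f(y, N) = 14*y + y*N = 14*y + N*y)
L = -4 (L = -7 + 3 = -4)
t(w) = -4
t(-18)*f(0, 12) = -0*(14 + 12) = -0*26 = -4*0 = 0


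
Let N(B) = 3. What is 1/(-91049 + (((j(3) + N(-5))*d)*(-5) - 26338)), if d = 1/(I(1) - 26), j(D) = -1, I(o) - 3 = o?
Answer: -11/1291252 ≈ -8.5189e-6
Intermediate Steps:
I(o) = 3 + o
d = -1/22 (d = 1/((3 + 1) - 26) = 1/(4 - 26) = 1/(-22) = -1/22 ≈ -0.045455)
1/(-91049 + (((j(3) + N(-5))*d)*(-5) - 26338)) = 1/(-91049 + (((-1 + 3)*(-1/22))*(-5) - 26338)) = 1/(-91049 + ((2*(-1/22))*(-5) - 26338)) = 1/(-91049 + (-1/11*(-5) - 26338)) = 1/(-91049 + (5/11 - 26338)) = 1/(-91049 - 289713/11) = 1/(-1291252/11) = -11/1291252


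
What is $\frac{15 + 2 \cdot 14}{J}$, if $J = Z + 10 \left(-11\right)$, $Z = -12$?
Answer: $- \frac{43}{122} \approx -0.35246$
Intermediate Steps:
$J = -122$ ($J = -12 + 10 \left(-11\right) = -12 - 110 = -122$)
$\frac{15 + 2 \cdot 14}{J} = \frac{15 + 2 \cdot 14}{-122} = \left(15 + 28\right) \left(- \frac{1}{122}\right) = 43 \left(- \frac{1}{122}\right) = - \frac{43}{122}$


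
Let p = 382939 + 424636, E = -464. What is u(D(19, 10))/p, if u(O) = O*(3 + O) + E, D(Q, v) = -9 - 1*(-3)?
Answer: -446/807575 ≈ -0.00055227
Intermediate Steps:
D(Q, v) = -6 (D(Q, v) = -9 + 3 = -6)
p = 807575
u(O) = -464 + O*(3 + O) (u(O) = O*(3 + O) - 464 = -464 + O*(3 + O))
u(D(19, 10))/p = (-464 + (-6)² + 3*(-6))/807575 = (-464 + 36 - 18)*(1/807575) = -446*1/807575 = -446/807575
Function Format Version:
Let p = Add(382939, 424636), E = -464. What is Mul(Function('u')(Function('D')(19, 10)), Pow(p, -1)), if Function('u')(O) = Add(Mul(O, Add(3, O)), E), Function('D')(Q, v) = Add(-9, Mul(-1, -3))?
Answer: Rational(-446, 807575) ≈ -0.00055227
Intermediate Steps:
Function('D')(Q, v) = -6 (Function('D')(Q, v) = Add(-9, 3) = -6)
p = 807575
Function('u')(O) = Add(-464, Mul(O, Add(3, O))) (Function('u')(O) = Add(Mul(O, Add(3, O)), -464) = Add(-464, Mul(O, Add(3, O))))
Mul(Function('u')(Function('D')(19, 10)), Pow(p, -1)) = Mul(Add(-464, Pow(-6, 2), Mul(3, -6)), Pow(807575, -1)) = Mul(Add(-464, 36, -18), Rational(1, 807575)) = Mul(-446, Rational(1, 807575)) = Rational(-446, 807575)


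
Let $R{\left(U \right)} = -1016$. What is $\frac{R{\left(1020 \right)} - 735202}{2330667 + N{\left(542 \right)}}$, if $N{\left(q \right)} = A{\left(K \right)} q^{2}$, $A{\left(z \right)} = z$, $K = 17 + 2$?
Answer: $- \frac{736218}{7912183} \approx -0.093049$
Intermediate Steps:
$K = 19$
$N{\left(q \right)} = 19 q^{2}$
$\frac{R{\left(1020 \right)} - 735202}{2330667 + N{\left(542 \right)}} = \frac{-1016 - 735202}{2330667 + 19 \cdot 542^{2}} = - \frac{736218}{2330667 + 19 \cdot 293764} = - \frac{736218}{2330667 + 5581516} = - \frac{736218}{7912183}$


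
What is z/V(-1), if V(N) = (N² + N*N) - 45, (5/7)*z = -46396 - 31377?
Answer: 544411/215 ≈ 2532.1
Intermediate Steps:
z = -544411/5 (z = 7*(-46396 - 31377)/5 = (7/5)*(-77773) = -544411/5 ≈ -1.0888e+5)
V(N) = -45 + 2*N² (V(N) = (N² + N²) - 45 = 2*N² - 45 = -45 + 2*N²)
z/V(-1) = -544411/(5*(-45 + 2*(-1)²)) = -544411/(5*(-45 + 2*1)) = -544411/(5*(-45 + 2)) = -544411/5/(-43) = -544411/5*(-1/43) = 544411/215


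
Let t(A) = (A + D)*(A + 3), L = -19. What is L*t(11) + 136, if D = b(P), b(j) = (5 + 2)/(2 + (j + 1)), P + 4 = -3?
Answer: -4649/2 ≈ -2324.5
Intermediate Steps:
P = -7 (P = -4 - 3 = -7)
b(j) = 7/(3 + j) (b(j) = 7/(2 + (1 + j)) = 7/(3 + j))
D = -7/4 (D = 7/(3 - 7) = 7/(-4) = 7*(-¼) = -7/4 ≈ -1.7500)
t(A) = (3 + A)*(-7/4 + A) (t(A) = (A - 7/4)*(A + 3) = (-7/4 + A)*(3 + A) = (3 + A)*(-7/4 + A))
L*t(11) + 136 = -19*(-21/4 + 11² + (5/4)*11) + 136 = -19*(-21/4 + 121 + 55/4) + 136 = -19*259/2 + 136 = -4921/2 + 136 = -4649/2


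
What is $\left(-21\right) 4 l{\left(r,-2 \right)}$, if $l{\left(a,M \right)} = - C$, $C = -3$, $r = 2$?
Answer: $-252$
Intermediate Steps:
$l{\left(a,M \right)} = 3$ ($l{\left(a,M \right)} = \left(-1\right) \left(-3\right) = 3$)
$\left(-21\right) 4 l{\left(r,-2 \right)} = \left(-21\right) 4 \cdot 3 = \left(-84\right) 3 = -252$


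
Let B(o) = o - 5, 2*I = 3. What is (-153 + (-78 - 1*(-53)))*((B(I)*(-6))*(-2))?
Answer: 7476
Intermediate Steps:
I = 3/2 (I = (1/2)*3 = 3/2 ≈ 1.5000)
B(o) = -5 + o
(-153 + (-78 - 1*(-53)))*((B(I)*(-6))*(-2)) = (-153 + (-78 - 1*(-53)))*(((-5 + 3/2)*(-6))*(-2)) = (-153 + (-78 + 53))*(-7/2*(-6)*(-2)) = (-153 - 25)*(21*(-2)) = -178*(-42) = 7476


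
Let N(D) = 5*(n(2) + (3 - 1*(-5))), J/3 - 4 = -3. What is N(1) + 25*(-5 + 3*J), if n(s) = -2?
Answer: 130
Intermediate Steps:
J = 3 (J = 12 + 3*(-3) = 12 - 9 = 3)
N(D) = 30 (N(D) = 5*(-2 + (3 - 1*(-5))) = 5*(-2 + (3 + 5)) = 5*(-2 + 8) = 5*6 = 30)
N(1) + 25*(-5 + 3*J) = 30 + 25*(-5 + 3*3) = 30 + 25*(-5 + 9) = 30 + 25*4 = 30 + 100 = 130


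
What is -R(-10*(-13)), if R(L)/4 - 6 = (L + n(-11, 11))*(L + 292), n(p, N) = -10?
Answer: -202584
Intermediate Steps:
R(L) = 24 + 4*(-10 + L)*(292 + L) (R(L) = 24 + 4*((L - 10)*(L + 292)) = 24 + 4*((-10 + L)*(292 + L)) = 24 + 4*(-10 + L)*(292 + L))
-R(-10*(-13)) = -(-11656 + 4*(-10*(-13))² + 1128*(-10*(-13))) = -(-11656 + 4*130² + 1128*130) = -(-11656 + 4*16900 + 146640) = -(-11656 + 67600 + 146640) = -1*202584 = -202584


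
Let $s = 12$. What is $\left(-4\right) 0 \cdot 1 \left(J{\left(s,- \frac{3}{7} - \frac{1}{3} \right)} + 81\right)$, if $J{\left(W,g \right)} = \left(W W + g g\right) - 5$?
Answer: $0$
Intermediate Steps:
$J{\left(W,g \right)} = -5 + W^{2} + g^{2}$ ($J{\left(W,g \right)} = \left(W^{2} + g^{2}\right) - 5 = -5 + W^{2} + g^{2}$)
$\left(-4\right) 0 \cdot 1 \left(J{\left(s,- \frac{3}{7} - \frac{1}{3} \right)} + 81\right) = \left(-4\right) 0 \cdot 1 \left(\left(-5 + 12^{2} + \left(- \frac{3}{7} - \frac{1}{3}\right)^{2}\right) + 81\right) = 0 \cdot 1 \left(\left(-5 + 144 + \left(\left(-3\right) \frac{1}{7} - \frac{1}{3}\right)^{2}\right) + 81\right) = 0 \left(\left(-5 + 144 + \left(- \frac{3}{7} - \frac{1}{3}\right)^{2}\right) + 81\right) = 0 \left(\left(-5 + 144 + \left(- \frac{16}{21}\right)^{2}\right) + 81\right) = 0 \left(\left(-5 + 144 + \frac{256}{441}\right) + 81\right) = 0 \left(\frac{61555}{441} + 81\right) = 0 \cdot \frac{97276}{441} = 0$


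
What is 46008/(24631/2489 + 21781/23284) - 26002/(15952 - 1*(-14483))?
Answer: 27044598181369418/6368230691385 ≈ 4246.8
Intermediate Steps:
46008/(24631/2489 + 21781/23284) - 26002/(15952 - 1*(-14483)) = 46008/(24631*(1/2489) + 21781*(1/23284)) - 26002/(15952 + 14483) = 46008/(24631/2489 + 21781/23284) - 26002/30435 = 46008/(627721113/57953876) - 26002*1/30435 = 46008*(57953876/627721113) - 26002/30435 = 888780642336/209240371 - 26002/30435 = 27044598181369418/6368230691385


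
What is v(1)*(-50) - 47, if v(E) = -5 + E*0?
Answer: 203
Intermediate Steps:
v(E) = -5 (v(E) = -5 + 0 = -5)
v(1)*(-50) - 47 = -5*(-50) - 47 = 250 - 47 = 203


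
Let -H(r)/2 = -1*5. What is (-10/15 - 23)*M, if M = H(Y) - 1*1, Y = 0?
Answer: -213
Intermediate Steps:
H(r) = 10 (H(r) = -(-2)*5 = -2*(-5) = 10)
M = 9 (M = 10 - 1*1 = 10 - 1 = 9)
(-10/15 - 23)*M = (-10/15 - 23)*9 = (-10*1/15 - 23)*9 = (-⅔ - 23)*9 = -71/3*9 = -213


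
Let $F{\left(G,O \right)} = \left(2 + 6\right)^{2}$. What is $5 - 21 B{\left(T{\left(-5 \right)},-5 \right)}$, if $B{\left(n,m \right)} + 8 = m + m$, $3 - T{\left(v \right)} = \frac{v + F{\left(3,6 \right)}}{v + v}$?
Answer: $383$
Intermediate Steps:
$F{\left(G,O \right)} = 64$ ($F{\left(G,O \right)} = 8^{2} = 64$)
$T{\left(v \right)} = 3 - \frac{64 + v}{2 v}$ ($T{\left(v \right)} = 3 - \frac{v + 64}{v + v} = 3 - \frac{64 + v}{2 v}$)
$B{\left(n,m \right)} = -8 + 2 m$ ($B{\left(n,m \right)} = -8 + \left(m + m\right) = -8 + 2 m$)
$5 - 21 B{\left(T{\left(-5 \right)},-5 \right)} = 5 - 21 \left(-8 + 2 \left(-5\right)\right) = 5 - 21 \left(-8 - 10\right) = 5 - -378 = 5 + 378 = 383$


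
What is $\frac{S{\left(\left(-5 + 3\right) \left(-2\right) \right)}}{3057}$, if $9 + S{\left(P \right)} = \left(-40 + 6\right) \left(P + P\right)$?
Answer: $- \frac{281}{3057} \approx -0.09192$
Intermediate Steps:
$S{\left(P \right)} = -9 - 68 P$ ($S{\left(P \right)} = -9 + \left(-40 + 6\right) \left(P + P\right) = -9 - 34 \cdot 2 P = -9 - 68 P$)
$\frac{S{\left(\left(-5 + 3\right) \left(-2\right) \right)}}{3057} = \frac{-9 - 68 \left(-5 + 3\right) \left(-2\right)}{3057} = \left(-9 - 68 \left(\left(-2\right) \left(-2\right)\right)\right) \frac{1}{3057} = \left(-9 - 272\right) \frac{1}{3057} = \left(-281\right) \frac{1}{3057} = - \frac{281}{3057}$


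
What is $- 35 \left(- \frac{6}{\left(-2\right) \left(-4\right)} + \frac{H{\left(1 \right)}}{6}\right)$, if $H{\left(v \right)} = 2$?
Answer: $\frac{175}{12} \approx 14.583$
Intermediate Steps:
$- 35 \left(- \frac{6}{\left(-2\right) \left(-4\right)} + \frac{H{\left(1 \right)}}{6}\right) = - 35 \left(- \frac{6}{\left(-2\right) \left(-4\right)} + \frac{2}{6}\right) = - 35 \left(- \frac{6}{8} + 2 \cdot \frac{1}{6}\right) = - 35 \left(\left(-6\right) \frac{1}{8} + \frac{1}{3}\right) = - 35 \left(- \frac{3}{4} + \frac{1}{3}\right) = \left(-35\right) \left(- \frac{5}{12}\right) = \frac{175}{12}$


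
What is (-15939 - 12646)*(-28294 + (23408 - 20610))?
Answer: 728803160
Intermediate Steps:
(-15939 - 12646)*(-28294 + (23408 - 20610)) = -28585*(-28294 + 2798) = -28585*(-25496) = 728803160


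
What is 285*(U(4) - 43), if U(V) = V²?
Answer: -7695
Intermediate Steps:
285*(U(4) - 43) = 285*(4² - 43) = 285*(16 - 43) = 285*(-27) = -7695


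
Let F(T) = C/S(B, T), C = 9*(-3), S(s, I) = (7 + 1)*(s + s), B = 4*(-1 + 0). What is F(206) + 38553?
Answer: 2467419/64 ≈ 38553.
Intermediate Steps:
B = -4 (B = 4*(-1) = -4)
S(s, I) = 16*s (S(s, I) = 8*(2*s) = 16*s)
C = -27
F(T) = 27/64 (F(T) = -27/(16*(-4)) = -27/(-64) = -27*(-1/64) = 27/64)
F(206) + 38553 = 27/64 + 38553 = 2467419/64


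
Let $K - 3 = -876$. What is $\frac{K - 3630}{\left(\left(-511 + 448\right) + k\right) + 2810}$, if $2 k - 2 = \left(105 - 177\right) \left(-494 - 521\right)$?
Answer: $- \frac{1501}{13096} \approx -0.11462$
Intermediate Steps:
$K = -873$ ($K = 3 - 876 = -873$)
$k = 36541$ ($k = 1 + \frac{\left(105 - 177\right) \left(-494 - 521\right)}{2} = 1 + \frac{\left(-72\right) \left(-1015\right)}{2} = 1 + \frac{1}{2} \cdot 73080 = 1 + 36540 = 36541$)
$\frac{K - 3630}{\left(\left(-511 + 448\right) + k\right) + 2810} = \frac{-873 - 3630}{\left(\left(-511 + 448\right) + 36541\right) + 2810} = - \frac{4503}{\left(-63 + 36541\right) + 2810} = - \frac{4503}{36478 + 2810} = - \frac{4503}{39288} = \left(-4503\right) \frac{1}{39288} = - \frac{1501}{13096}$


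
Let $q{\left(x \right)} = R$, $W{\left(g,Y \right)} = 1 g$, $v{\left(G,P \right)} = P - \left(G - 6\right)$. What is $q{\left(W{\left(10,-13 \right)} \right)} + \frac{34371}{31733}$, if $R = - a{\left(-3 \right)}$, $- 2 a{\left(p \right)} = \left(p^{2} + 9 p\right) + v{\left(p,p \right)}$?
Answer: $- \frac{156027}{31733} \approx -4.9169$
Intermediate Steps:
$v{\left(G,P \right)} = 6 + P - G$ ($v{\left(G,P \right)} = P - \left(G - 6\right) = P - \left(-6 + G\right) = 6 + P - G$)
$W{\left(g,Y \right)} = g$
$a{\left(p \right)} = -3 - \frac{9 p}{2} - \frac{p^{2}}{2}$ ($a{\left(p \right)} = - \frac{\left(p^{2} + 9 p\right) + \left(6 + p - p\right)}{2} = - \frac{\left(p^{2} + 9 p\right) + 6}{2} = - \frac{6 + p^{2} + 9 p}{2} = -3 - \frac{9 p}{2} - \frac{p^{2}}{2}$)
$R = -6$ ($R = - (-3 - - \frac{27}{2} - \frac{\left(-3\right)^{2}}{2}) = - (-3 + \frac{27}{2} - \frac{9}{2}) = \left(-1\right) 6 = -6$)
$q{\left(x \right)} = -6$
$q{\left(W{\left(10,-13 \right)} \right)} + \frac{34371}{31733} = -6 + \frac{34371}{31733} = - \frac{156027}{31733}$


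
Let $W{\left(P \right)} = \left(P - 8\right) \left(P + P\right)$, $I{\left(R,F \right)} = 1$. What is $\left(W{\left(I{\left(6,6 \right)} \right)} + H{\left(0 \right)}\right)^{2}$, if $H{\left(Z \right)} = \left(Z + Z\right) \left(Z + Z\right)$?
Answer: $196$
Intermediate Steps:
$W{\left(P \right)} = 2 P \left(-8 + P\right)$ ($W{\left(P \right)} = \left(-8 + P\right) 2 P = 2 P \left(-8 + P\right)$)
$H{\left(Z \right)} = 4 Z^{2}$ ($H{\left(Z \right)} = 2 Z 2 Z = 4 Z^{2}$)
$\left(W{\left(I{\left(6,6 \right)} \right)} + H{\left(0 \right)}\right)^{2} = \left(2 \cdot 1 \left(-8 + 1\right) + 4 \cdot 0^{2}\right)^{2} = \left(2 \cdot 1 \left(-7\right) + 4 \cdot 0\right)^{2} = \left(-14 + 0\right)^{2} = \left(-14\right)^{2} = 196$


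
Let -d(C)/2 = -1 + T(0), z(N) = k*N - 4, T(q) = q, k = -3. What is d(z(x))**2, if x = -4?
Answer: 4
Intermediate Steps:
z(N) = -4 - 3*N (z(N) = -3*N - 4 = -4 - 3*N)
d(C) = 2 (d(C) = -2*(-1 + 0) = -2*(-1) = 2)
d(z(x))**2 = 2**2 = 4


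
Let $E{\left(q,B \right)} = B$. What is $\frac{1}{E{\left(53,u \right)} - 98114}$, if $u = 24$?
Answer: $- \frac{1}{98090} \approx -1.0195 \cdot 10^{-5}$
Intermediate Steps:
$\frac{1}{E{\left(53,u \right)} - 98114} = \frac{1}{24 - 98114} = \frac{1}{-98090} = - \frac{1}{98090}$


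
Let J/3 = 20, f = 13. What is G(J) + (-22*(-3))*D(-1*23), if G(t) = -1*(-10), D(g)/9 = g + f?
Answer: -5930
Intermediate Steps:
J = 60 (J = 3*20 = 60)
D(g) = 117 + 9*g (D(g) = 9*(g + 13) = 9*(13 + g) = 117 + 9*g)
G(t) = 10
G(J) + (-22*(-3))*D(-1*23) = 10 + (-22*(-3))*(117 + 9*(-1*23)) = 10 + 66*(117 + 9*(-23)) = 10 + 66*(117 - 207) = 10 + 66*(-90) = 10 - 5940 = -5930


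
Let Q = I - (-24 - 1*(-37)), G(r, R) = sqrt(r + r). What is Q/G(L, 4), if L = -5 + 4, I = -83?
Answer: 48*I*sqrt(2) ≈ 67.882*I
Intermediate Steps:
L = -1
G(r, R) = sqrt(2)*sqrt(r) (G(r, R) = sqrt(2*r) = sqrt(2)*sqrt(r))
Q = -96 (Q = -83 - (-24 - 1*(-37)) = -83 - (-24 + 37) = -83 - 1*13 = -83 - 13 = -96)
Q/G(L, 4) = -96/(sqrt(2)*sqrt(-1)) = -96/(sqrt(2)*I) = -96/(I*sqrt(2)) = -I*sqrt(2)/2*(-96) = 48*I*sqrt(2)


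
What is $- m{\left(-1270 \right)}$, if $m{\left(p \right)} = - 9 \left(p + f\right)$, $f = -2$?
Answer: $-11448$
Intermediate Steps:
$m{\left(p \right)} = 18 - 9 p$ ($m{\left(p \right)} = - 9 \left(p - 2\right) = - 9 \left(-2 + p\right) = 18 - 9 p$)
$- m{\left(-1270 \right)} = - (18 - -11430) = - (18 + 11430) = \left(-1\right) 11448 = -11448$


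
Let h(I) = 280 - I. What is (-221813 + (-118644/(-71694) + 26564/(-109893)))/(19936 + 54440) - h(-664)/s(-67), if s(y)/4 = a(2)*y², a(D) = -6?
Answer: -2299188122603389/773216218714744 ≈ -2.9735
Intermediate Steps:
s(y) = -24*y² (s(y) = 4*(-6*y²) = -24*y²)
(-221813 + (-118644/(-71694) + 26564/(-109893)))/(19936 + 54440) - h(-664)/s(-67) = (-221813 + (-118644/(-71694) + 26564/(-109893)))/(19936 + 54440) - (280 - 1*(-664))/((-24*(-67)²)) = (-221813 + (-118644*(-1/71694) + 26564*(-1/109893)))/74376 - (280 + 664)/((-24*4489)) = (-221813 + (19774/11949 - 26564/109893))*(1/74376) - 944/(-107736) = (-221813 + 29454142/20843039)*(1/74376) - 944*(-1)/107736 = -4623227555565/20843039*1/74376 - 1*(-118/13467) = -1541075851855/516740622888 + 118/13467 = -2299188122603389/773216218714744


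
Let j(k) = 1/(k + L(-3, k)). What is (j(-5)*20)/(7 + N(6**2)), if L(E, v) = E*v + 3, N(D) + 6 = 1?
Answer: 10/13 ≈ 0.76923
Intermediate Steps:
N(D) = -5 (N(D) = -6 + 1 = -5)
L(E, v) = 3 + E*v
j(k) = 1/(3 - 2*k) (j(k) = 1/(k + (3 - 3*k)) = 1/(3 - 2*k))
(j(-5)*20)/(7 + N(6**2)) = (-1/(-3 + 2*(-5))*20)/(7 - 5) = (-1/(-3 - 10)*20)/2 = (-1/(-13)*20)*(1/2) = (-1*(-1/13)*20)*(1/2) = ((1/13)*20)*(1/2) = (20/13)*(1/2) = 10/13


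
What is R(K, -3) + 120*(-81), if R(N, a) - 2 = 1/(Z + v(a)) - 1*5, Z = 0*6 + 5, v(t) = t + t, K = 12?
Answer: -9724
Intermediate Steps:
v(t) = 2*t
Z = 5 (Z = 0 + 5 = 5)
R(N, a) = -3 + 1/(5 + 2*a) (R(N, a) = 2 + (1/(5 + 2*a) - 1*5) = 2 + (1/(5 + 2*a) - 5) = 2 + (-5 + 1/(5 + 2*a)) = -3 + 1/(5 + 2*a))
R(K, -3) + 120*(-81) = 2*(-7 - 3*(-3))/(5 + 2*(-3)) + 120*(-81) = 2*(-7 + 9)/(5 - 6) - 9720 = 2*2/(-1) - 9720 = 2*(-1)*2 - 9720 = -4 - 9720 = -9724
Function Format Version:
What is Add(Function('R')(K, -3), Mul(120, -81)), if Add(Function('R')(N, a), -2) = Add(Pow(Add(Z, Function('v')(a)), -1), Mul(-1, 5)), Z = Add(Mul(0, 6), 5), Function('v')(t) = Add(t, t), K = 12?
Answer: -9724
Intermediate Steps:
Function('v')(t) = Mul(2, t)
Z = 5 (Z = Add(0, 5) = 5)
Function('R')(N, a) = Add(-3, Pow(Add(5, Mul(2, a)), -1)) (Function('R')(N, a) = Add(2, Add(Pow(Add(5, Mul(2, a)), -1), Mul(-1, 5))) = Add(2, Add(Pow(Add(5, Mul(2, a)), -1), -5)) = Add(2, Add(-5, Pow(Add(5, Mul(2, a)), -1))) = Add(-3, Pow(Add(5, Mul(2, a)), -1)))
Add(Function('R')(K, -3), Mul(120, -81)) = Add(Mul(2, Pow(Add(5, Mul(2, -3)), -1), Add(-7, Mul(-3, -3))), Mul(120, -81)) = Add(Mul(2, Pow(Add(5, -6), -1), Add(-7, 9)), -9720) = Add(Mul(2, Pow(-1, -1), 2), -9720) = Add(Mul(2, -1, 2), -9720) = Add(-4, -9720) = -9724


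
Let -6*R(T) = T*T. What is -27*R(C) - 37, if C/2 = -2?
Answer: 35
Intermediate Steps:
C = -4 (C = 2*(-2) = -4)
R(T) = -T²/6 (R(T) = -T*T/6 = -T²/6)
-27*R(C) - 37 = -(-9)*(-4)²/2 - 37 = -(-9)*16/2 - 37 = -27*(-8/3) - 37 = 72 - 37 = 35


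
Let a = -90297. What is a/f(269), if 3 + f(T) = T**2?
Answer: -90297/72358 ≈ -1.2479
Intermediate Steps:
f(T) = -3 + T**2
a/f(269) = -90297/(-3 + 269**2) = -90297/(-3 + 72361) = -90297/72358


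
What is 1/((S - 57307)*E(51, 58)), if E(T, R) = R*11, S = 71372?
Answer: 1/8973470 ≈ 1.1144e-7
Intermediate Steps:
E(T, R) = 11*R
1/((S - 57307)*E(51, 58)) = 1/((71372 - 57307)*((11*58))) = 1/(14065*638) = (1/14065)*(1/638) = 1/8973470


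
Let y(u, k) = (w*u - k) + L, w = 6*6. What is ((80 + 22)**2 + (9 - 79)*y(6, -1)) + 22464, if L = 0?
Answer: 17678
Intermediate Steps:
w = 36
y(u, k) = -k + 36*u (y(u, k) = (36*u - k) + 0 = (-k + 36*u) + 0 = -k + 36*u)
((80 + 22)**2 + (9 - 79)*y(6, -1)) + 22464 = ((80 + 22)**2 + (9 - 79)*(-1*(-1) + 36*6)) + 22464 = (102**2 - 70*(1 + 216)) + 22464 = (10404 - 70*217) + 22464 = (10404 - 15190) + 22464 = -4786 + 22464 = 17678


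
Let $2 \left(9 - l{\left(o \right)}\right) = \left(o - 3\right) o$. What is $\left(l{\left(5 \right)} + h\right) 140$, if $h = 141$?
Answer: $20300$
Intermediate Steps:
$l{\left(o \right)} = 9 - \frac{o \left(-3 + o\right)}{2}$ ($l{\left(o \right)} = 9 - \frac{\left(o - 3\right) o}{2} = 9 - \frac{\left(-3 + o\right) o}{2} = 9 - \frac{o \left(-3 + o\right)}{2}$)
$\left(l{\left(5 \right)} + h\right) 140 = \left(\left(9 - \frac{5^{2}}{2} + \frac{3}{2} \cdot 5\right) + 141\right) 140 = \left(\left(9 - \frac{25}{2} + \frac{15}{2}\right) + 141\right) 140 = \left(4 + 141\right) 140 = 145 \cdot 140 = 20300$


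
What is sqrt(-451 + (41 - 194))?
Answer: 2*I*sqrt(151) ≈ 24.576*I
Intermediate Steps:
sqrt(-451 + (41 - 194)) = sqrt(-451 - 153) = sqrt(-604) = 2*I*sqrt(151)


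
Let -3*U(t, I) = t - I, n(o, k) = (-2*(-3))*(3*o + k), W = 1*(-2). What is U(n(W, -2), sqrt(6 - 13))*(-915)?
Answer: -14640 - 305*I*sqrt(7) ≈ -14640.0 - 806.95*I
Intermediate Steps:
W = -2
n(o, k) = 6*k + 18*o (n(o, k) = 6*(k + 3*o) = 6*k + 18*o)
U(t, I) = -t/3 + I/3 (U(t, I) = -(t - I)/3 = -t/3 + I/3)
U(n(W, -2), sqrt(6 - 13))*(-915) = (-(6*(-2) + 18*(-2))/3 + sqrt(6 - 13)/3)*(-915) = (-(-12 - 36)/3 + sqrt(-7)/3)*(-915) = (-1/3*(-48) + (I*sqrt(7))/3)*(-915) = (16 + I*sqrt(7)/3)*(-915) = -14640 - 305*I*sqrt(7)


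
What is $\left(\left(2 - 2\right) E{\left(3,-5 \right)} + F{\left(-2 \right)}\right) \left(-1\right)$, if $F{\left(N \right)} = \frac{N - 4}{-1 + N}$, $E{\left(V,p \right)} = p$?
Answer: $-2$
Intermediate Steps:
$F{\left(N \right)} = \frac{-4 + N}{-1 + N}$
$\left(\left(2 - 2\right) E{\left(3,-5 \right)} + F{\left(-2 \right)}\right) \left(-1\right) = \left(\left(2 - 2\right) \left(-5\right) + \frac{-4 - 2}{-1 - 2}\right) \left(-1\right) = \left(0 \left(-5\right) + \frac{1}{-3} \left(-6\right)\right) \left(-1\right) = \left(0 - -2\right) \left(-1\right) = \left(0 + 2\right) \left(-1\right) = 2 \left(-1\right) = -2$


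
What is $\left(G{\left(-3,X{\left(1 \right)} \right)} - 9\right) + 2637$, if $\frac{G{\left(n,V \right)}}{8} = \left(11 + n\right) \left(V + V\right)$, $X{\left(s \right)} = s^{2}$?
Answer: $2756$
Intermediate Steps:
$G{\left(n,V \right)} = 16 V \left(11 + n\right)$ ($G{\left(n,V \right)} = 8 \left(11 + n\right) \left(V + V\right) = 8 \left(11 + n\right) 2 V = 8 \cdot 2 V \left(11 + n\right) = 16 V \left(11 + n\right)$)
$\left(G{\left(-3,X{\left(1 \right)} \right)} - 9\right) + 2637 = \left(16 \cdot 1^{2} \left(11 - 3\right) - 9\right) + 2637 = \left(16 \cdot 1 \cdot 8 + \left(-18 + 9\right)\right) + 2637 = \left(128 - 9\right) + 2637 = 119 + 2637 = 2756$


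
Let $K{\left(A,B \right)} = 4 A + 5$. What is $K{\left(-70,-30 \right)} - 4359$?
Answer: $-4634$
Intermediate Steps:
$K{\left(A,B \right)} = 5 + 4 A$
$K{\left(-70,-30 \right)} - 4359 = \left(5 + 4 \left(-70\right)\right) - 4359 = \left(5 - 280\right) - 4359 = -275 - 4359 = -4634$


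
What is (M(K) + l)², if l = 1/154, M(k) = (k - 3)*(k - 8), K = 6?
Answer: 851929/23716 ≈ 35.922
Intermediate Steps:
M(k) = (-8 + k)*(-3 + k) (M(k) = (-3 + k)*(-8 + k) = (-8 + k)*(-3 + k))
l = 1/154 ≈ 0.0064935
(M(K) + l)² = ((24 + 6² - 11*6) + 1/154)² = ((24 + 36 - 66) + 1/154)² = (-6 + 1/154)² = (-923/154)² = 851929/23716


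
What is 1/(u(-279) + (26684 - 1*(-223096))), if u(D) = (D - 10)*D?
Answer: 1/330411 ≈ 3.0265e-6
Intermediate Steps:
u(D) = D*(-10 + D) (u(D) = (-10 + D)*D = D*(-10 + D))
1/(u(-279) + (26684 - 1*(-223096))) = 1/(-279*(-10 - 279) + (26684 - 1*(-223096))) = 1/(-279*(-289) + (26684 + 223096)) = 1/(80631 + 249780) = 1/330411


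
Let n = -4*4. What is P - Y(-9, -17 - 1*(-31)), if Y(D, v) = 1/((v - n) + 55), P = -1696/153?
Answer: -8489/765 ≈ -11.097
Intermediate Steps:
n = -16
P = -1696/153 (P = -1696*1/153 = -1696/153 ≈ -11.085)
Y(D, v) = 1/(71 + v) (Y(D, v) = 1/((v - 1*(-16)) + 55) = 1/((v + 16) + 55) = 1/((16 + v) + 55) = 1/(71 + v))
P - Y(-9, -17 - 1*(-31)) = -1696/153 - 1/(71 + (-17 - 1*(-31))) = -1696/153 - 1/(71 + (-17 + 31)) = -1696/153 - 1/(71 + 14) = -1696/153 - 1/85 = -8489/765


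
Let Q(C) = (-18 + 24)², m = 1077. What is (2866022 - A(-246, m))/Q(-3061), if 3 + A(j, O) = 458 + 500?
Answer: 2865067/36 ≈ 79585.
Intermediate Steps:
A(j, O) = 955 (A(j, O) = -3 + (458 + 500) = -3 + 958 = 955)
Q(C) = 36 (Q(C) = 6² = 36)
(2866022 - A(-246, m))/Q(-3061) = (2866022 - 1*955)/36 = (2866022 - 955)*(1/36) = 2865067*(1/36) = 2865067/36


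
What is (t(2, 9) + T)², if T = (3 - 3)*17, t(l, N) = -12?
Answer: 144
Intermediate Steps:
T = 0 (T = 0*17 = 0)
(t(2, 9) + T)² = (-12 + 0)² = (-12)² = 144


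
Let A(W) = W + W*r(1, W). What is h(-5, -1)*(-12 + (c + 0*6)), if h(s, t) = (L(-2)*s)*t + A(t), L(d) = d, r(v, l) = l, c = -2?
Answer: 140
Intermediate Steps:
A(W) = W + W**2 (A(W) = W + W*W = W + W**2)
h(s, t) = t*(1 + t) - 2*s*t (h(s, t) = (-2*s)*t + t*(1 + t) = -2*s*t + t*(1 + t) = t*(1 + t) - 2*s*t)
h(-5, -1)*(-12 + (c + 0*6)) = (-(1 - 1 - 2*(-5)))*(-12 + (-2 + 0*6)) = (-(1 - 1 + 10))*(-12 + (-2 + 0)) = (-1*10)*(-12 - 2) = -10*(-14) = 140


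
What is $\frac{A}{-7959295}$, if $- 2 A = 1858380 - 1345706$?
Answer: $\frac{256337}{7959295} \approx 0.032206$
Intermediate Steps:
$A = -256337$ ($A = - \frac{1858380 - 1345706}{2} = \left(- \frac{1}{2}\right) 512674 = -256337$)
$\frac{A}{-7959295} = - \frac{256337}{-7959295} = \left(-256337\right) \left(- \frac{1}{7959295}\right) = \frac{256337}{7959295}$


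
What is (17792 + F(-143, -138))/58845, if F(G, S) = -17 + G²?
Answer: 38224/58845 ≈ 0.64957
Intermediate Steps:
(17792 + F(-143, -138))/58845 = (17792 + (-17 + (-143)²))/58845 = (17792 + (-17 + 20449))*(1/58845) = (17792 + 20432)*(1/58845) = 38224*(1/58845) = 38224/58845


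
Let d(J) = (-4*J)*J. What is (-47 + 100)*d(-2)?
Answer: -848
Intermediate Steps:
d(J) = -4*J²
(-47 + 100)*d(-2) = (-47 + 100)*(-4*(-2)²) = 53*(-4*4) = 53*(-16) = -848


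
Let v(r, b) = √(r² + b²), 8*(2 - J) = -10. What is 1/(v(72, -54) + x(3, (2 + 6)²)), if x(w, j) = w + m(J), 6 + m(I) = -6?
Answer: 1/81 ≈ 0.012346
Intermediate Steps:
J = 13/4 (J = 2 - ⅛*(-10) = 2 + 5/4 = 13/4 ≈ 3.2500)
m(I) = -12 (m(I) = -6 - 6 = -12)
x(w, j) = -12 + w (x(w, j) = w - 12 = -12 + w)
v(r, b) = √(b² + r²)
1/(v(72, -54) + x(3, (2 + 6)²)) = 1/(√((-54)² + 72²) + (-12 + 3)) = 1/(√(2916 + 5184) - 9) = 1/(√8100 - 9) = 1/(90 - 9) = 1/81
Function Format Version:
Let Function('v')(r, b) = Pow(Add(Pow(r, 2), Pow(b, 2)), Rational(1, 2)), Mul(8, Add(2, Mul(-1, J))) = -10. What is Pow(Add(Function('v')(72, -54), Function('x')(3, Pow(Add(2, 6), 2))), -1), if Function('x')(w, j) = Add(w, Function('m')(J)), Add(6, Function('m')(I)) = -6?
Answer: Rational(1, 81) ≈ 0.012346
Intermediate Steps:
J = Rational(13, 4) (J = Add(2, Mul(Rational(-1, 8), -10)) = Add(2, Rational(5, 4)) = Rational(13, 4) ≈ 3.2500)
Function('m')(I) = -12 (Function('m')(I) = Add(-6, -6) = -12)
Function('x')(w, j) = Add(-12, w) (Function('x')(w, j) = Add(w, -12) = Add(-12, w))
Function('v')(r, b) = Pow(Add(Pow(b, 2), Pow(r, 2)), Rational(1, 2))
Pow(Add(Function('v')(72, -54), Function('x')(3, Pow(Add(2, 6), 2))), -1) = Pow(Add(Pow(Add(Pow(-54, 2), Pow(72, 2)), Rational(1, 2)), Add(-12, 3)), -1) = Pow(Add(Pow(Add(2916, 5184), Rational(1, 2)), -9), -1) = Pow(Add(Pow(8100, Rational(1, 2)), -9), -1) = Pow(Add(90, -9), -1) = Pow(81, -1) = Rational(1, 81)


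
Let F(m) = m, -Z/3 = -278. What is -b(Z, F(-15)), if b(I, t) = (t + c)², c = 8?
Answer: -49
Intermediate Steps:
Z = 834 (Z = -3*(-278) = 834)
b(I, t) = (8 + t)² (b(I, t) = (t + 8)² = (8 + t)²)
-b(Z, F(-15)) = -(8 - 15)² = -1*(-7)² = -1*49 = -49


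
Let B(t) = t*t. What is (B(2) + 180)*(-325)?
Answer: -59800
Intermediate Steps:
B(t) = t²
(B(2) + 180)*(-325) = (2² + 180)*(-325) = (4 + 180)*(-325) = 184*(-325) = -59800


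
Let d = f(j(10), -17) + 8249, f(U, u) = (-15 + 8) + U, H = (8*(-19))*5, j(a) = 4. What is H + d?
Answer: 7486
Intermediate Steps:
H = -760 (H = -152*5 = -760)
f(U, u) = -7 + U
d = 8246 (d = (-7 + 4) + 8249 = -3 + 8249 = 8246)
H + d = -760 + 8246 = 7486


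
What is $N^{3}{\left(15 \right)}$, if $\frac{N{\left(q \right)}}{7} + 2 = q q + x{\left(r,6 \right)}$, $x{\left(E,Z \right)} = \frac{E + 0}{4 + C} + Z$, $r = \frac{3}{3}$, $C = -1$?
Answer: $\frac{111701610496}{27} \approx 4.1371 \cdot 10^{9}$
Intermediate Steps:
$r = 1$ ($r = 3 \cdot \frac{1}{3} = 1$)
$x{\left(E,Z \right)} = Z + \frac{E}{3}$ ($x{\left(E,Z \right)} = \frac{E + 0}{4 - 1} + Z = \frac{E}{3} + Z = Z + \frac{E}{3}$)
$N{\left(q \right)} = \frac{91}{3} + 7 q^{2}$ ($N{\left(q \right)} = -14 + 7 \left(q q + \left(6 + \frac{1}{3} \cdot 1\right)\right) = -14 + 7 \left(q^{2} + \left(6 + \frac{1}{3}\right)\right) = -14 + 7 \left(q^{2} + \frac{19}{3}\right) = -14 + 7 \left(\frac{19}{3} + q^{2}\right) = -14 + \left(\frac{133}{3} + 7 q^{2}\right) = \frac{91}{3} + 7 q^{2}$)
$N^{3}{\left(15 \right)} = \left(\frac{91}{3} + 7 \cdot 15^{2}\right)^{3} = \left(\frac{91}{3} + 7 \cdot 225\right)^{3} = \left(\frac{91}{3} + 1575\right)^{3} = \left(\frac{4816}{3}\right)^{3} = \frac{111701610496}{27}$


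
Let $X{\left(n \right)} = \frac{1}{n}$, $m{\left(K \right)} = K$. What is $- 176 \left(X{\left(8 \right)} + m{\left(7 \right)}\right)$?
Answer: $-1254$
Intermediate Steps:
$- 176 \left(X{\left(8 \right)} + m{\left(7 \right)}\right) = - 176 \left(\frac{1}{8} + 7\right) = \left(-176\right) \frac{57}{8} = -1254$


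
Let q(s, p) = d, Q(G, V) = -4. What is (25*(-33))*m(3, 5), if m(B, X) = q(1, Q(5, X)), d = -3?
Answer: 2475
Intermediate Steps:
q(s, p) = -3
m(B, X) = -3
(25*(-33))*m(3, 5) = (25*(-33))*(-3) = -825*(-3) = 2475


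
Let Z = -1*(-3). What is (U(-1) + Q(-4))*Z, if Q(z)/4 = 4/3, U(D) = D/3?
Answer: 15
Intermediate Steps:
U(D) = D/3 (U(D) = D*(1/3) = D/3)
Q(z) = 16/3 (Q(z) = 4*(4/3) = 16/3)
Z = 3
(U(-1) + Q(-4))*Z = ((1/3)*(-1) + 16/3)*3 = (-1/3 + 16/3)*3 = 5*3 = 15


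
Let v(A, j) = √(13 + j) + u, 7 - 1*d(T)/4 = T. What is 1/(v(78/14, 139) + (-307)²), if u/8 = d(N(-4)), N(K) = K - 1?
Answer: 94633/8955404537 - 2*√38/8955404537 ≈ 1.0566e-5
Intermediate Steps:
N(K) = -1 + K
d(T) = 28 - 4*T
u = 384 (u = 8*(28 - 4*(-1 - 4)) = 8*(28 - 4*(-5)) = 8*(28 + 20) = 8*48 = 384)
v(A, j) = 384 + √(13 + j) (v(A, j) = √(13 + j) + 384 = 384 + √(13 + j))
1/(v(78/14, 139) + (-307)²) = 1/((384 + √(13 + 139)) + (-307)²) = 1/((384 + √152) + 94249) = 1/((384 + 2*√38) + 94249) = 1/(94633 + 2*√38)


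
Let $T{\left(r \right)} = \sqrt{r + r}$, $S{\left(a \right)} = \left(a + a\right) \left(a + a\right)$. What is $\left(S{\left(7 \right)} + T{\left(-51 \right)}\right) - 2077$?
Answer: $-1881 + i \sqrt{102} \approx -1881.0 + 10.1 i$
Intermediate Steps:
$S{\left(a \right)} = 4 a^{2}$ ($S{\left(a \right)} = 2 a 2 a = 4 a^{2}$)
$T{\left(r \right)} = \sqrt{2} \sqrt{r}$ ($T{\left(r \right)} = \sqrt{2 r} = \sqrt{2} \sqrt{r}$)
$\left(S{\left(7 \right)} + T{\left(-51 \right)}\right) - 2077 = \left(4 \cdot 7^{2} + \sqrt{2} \sqrt{-51}\right) - 2077 = \left(4 \cdot 49 + \sqrt{2} i \sqrt{51}\right) - 2077 = \left(196 + i \sqrt{102}\right) - 2077 = -1881 + i \sqrt{102}$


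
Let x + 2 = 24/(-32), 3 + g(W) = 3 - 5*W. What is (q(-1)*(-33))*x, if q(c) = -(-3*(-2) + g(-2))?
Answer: -1452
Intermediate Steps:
g(W) = -5*W (g(W) = -3 + (3 - 5*W) = -5*W)
x = -11/4 (x = -2 + 24/(-32) = -2 + 24*(-1/32) = -2 - ¾ = -11/4 ≈ -2.7500)
q(c) = -16 (q(c) = -(-3*(-2) - 5*(-2)) = -(6 + 10) = -1*16 = -16)
(q(-1)*(-33))*x = -16*(-33)*(-11/4) = 528*(-11/4) = -1452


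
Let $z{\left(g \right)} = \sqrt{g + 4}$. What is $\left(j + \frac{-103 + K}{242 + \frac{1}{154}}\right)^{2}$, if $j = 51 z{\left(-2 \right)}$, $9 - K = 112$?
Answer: $\frac{7226471846098}{1388978361} - \frac{1078616 \sqrt{2}}{12423} \approx 5079.9$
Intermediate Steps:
$K = -103$ ($K = 9 - 112 = -103$)
$z{\left(g \right)} = \sqrt{4 + g}$
$j = 51 \sqrt{2}$ ($j = 51 \sqrt{4 - 2} = 51 \sqrt{2} \approx 72.125$)
$\left(j + \frac{-103 + K}{242 + \frac{1}{154}}\right)^{2} = \left(51 \sqrt{2} + \frac{-103 - 103}{242 + \frac{1}{154}}\right)^{2} = \left(51 \sqrt{2} - \frac{206}{242 + \frac{1}{154}}\right)^{2} = \left(51 \sqrt{2} - \frac{206}{\frac{37269}{154}}\right)^{2} = \left(51 \sqrt{2} - \frac{31724}{37269}\right)^{2} = \left(- \frac{31724}{37269} + 51 \sqrt{2}\right)^{2}$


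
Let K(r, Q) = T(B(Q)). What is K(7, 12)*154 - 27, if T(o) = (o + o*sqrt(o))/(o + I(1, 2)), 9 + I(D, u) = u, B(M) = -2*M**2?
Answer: 36387/295 + 532224*I*sqrt(2)/295 ≈ 123.35 + 2551.5*I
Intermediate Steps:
I(D, u) = -9 + u
T(o) = (o + o**(3/2))/(-7 + o) (T(o) = (o + o*sqrt(o))/(o + (-9 + 2)) = (o + o**(3/2))/(o - 7) = (o + o**(3/2))/(-7 + o))
K(r, Q) = (-2*Q**2 + 2*sqrt(2)*(-Q**2)**(3/2))/(-7 - 2*Q**2) (K(r, Q) = (-2*Q**2 + (-2*Q**2)**(3/2))/(-7 - 2*Q**2) = (-2*Q**2 + 2*sqrt(2)*(-Q**2)**(3/2))/(-7 - 2*Q**2))
K(7, 12)*154 - 27 = (2*(12**2 - sqrt(2)*(-1*12**2)**(3/2))/(7 + 2*12**2))*154 - 27 = (2*(144 - sqrt(2)*(-1*144)**(3/2))/(7 + 2*144))*154 - 27 = (2*(144 - sqrt(2)*(-144)**(3/2))/(7 + 288))*154 - 27 = (2*(144 - sqrt(2)*(-1728*I))/295)*154 - 27 = (2*(1/295)*(144 + 1728*I*sqrt(2)))*154 - 27 = (288/295 + 3456*I*sqrt(2)/295)*154 - 27 = (44352/295 + 532224*I*sqrt(2)/295) - 27 = 36387/295 + 532224*I*sqrt(2)/295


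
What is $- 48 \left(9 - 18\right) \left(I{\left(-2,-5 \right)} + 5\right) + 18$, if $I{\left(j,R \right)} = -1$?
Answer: $1746$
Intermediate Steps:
$- 48 \left(9 - 18\right) \left(I{\left(-2,-5 \right)} + 5\right) + 18 = - 48 \left(9 - 18\right) \left(-1 + 5\right) + 18 = - 48 \left(\left(-9\right) 4\right) + 18 = \left(-48\right) \left(-36\right) + 18 = 1728 + 18 = 1746$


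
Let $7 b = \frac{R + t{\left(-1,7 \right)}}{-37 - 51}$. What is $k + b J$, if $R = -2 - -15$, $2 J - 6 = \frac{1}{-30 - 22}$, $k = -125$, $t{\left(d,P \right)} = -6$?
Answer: $- \frac{1144311}{9152} \approx -125.03$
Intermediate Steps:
$J = \frac{311}{104}$ ($J = 3 + \frac{1}{2 \left(-30 - 22\right)} = 3 + \frac{1}{2 \left(-52\right)} = 3 + \frac{1}{2} \left(- \frac{1}{52}\right) = 3 - \frac{1}{104} = \frac{311}{104} \approx 2.9904$)
$R = 13$ ($R = -2 + 15 = 13$)
$b = - \frac{1}{88}$ ($b = \frac{\left(13 - 6\right) \frac{1}{-37 - 51}}{7} = \frac{7 \frac{1}{-88}}{7} = \frac{7 \left(- \frac{1}{88}\right)}{7} = \frac{1}{7} \left(- \frac{7}{88}\right) = - \frac{1}{88} \approx -0.011364$)
$k + b J = -125 - \frac{311}{9152} = - \frac{1144311}{9152}$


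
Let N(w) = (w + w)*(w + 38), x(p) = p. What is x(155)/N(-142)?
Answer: 155/29536 ≈ 0.0052478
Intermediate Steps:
N(w) = 2*w*(38 + w) (N(w) = (2*w)*(38 + w) = 2*w*(38 + w))
x(155)/N(-142) = 155/((2*(-142)*(38 - 142))) = 155/((2*(-142)*(-104))) = 155/29536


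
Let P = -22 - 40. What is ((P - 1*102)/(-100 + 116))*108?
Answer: -1107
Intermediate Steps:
P = -62
((P - 1*102)/(-100 + 116))*108 = ((-62 - 1*102)/(-100 + 116))*108 = ((-62 - 102)/16)*108 = -164*1/16*108 = -41/4*108 = -1107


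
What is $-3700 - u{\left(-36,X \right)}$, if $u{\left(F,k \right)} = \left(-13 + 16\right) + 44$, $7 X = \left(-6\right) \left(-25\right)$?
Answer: $-3747$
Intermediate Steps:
$X = \frac{150}{7}$ ($X = \frac{\left(-6\right) \left(-25\right)}{7} = \frac{1}{7} \cdot 150 = \frac{150}{7} \approx 21.429$)
$u{\left(F,k \right)} = 47$ ($u{\left(F,k \right)} = 3 + 44 = 47$)
$-3700 - u{\left(-36,X \right)} = -3700 - 47 = -3747$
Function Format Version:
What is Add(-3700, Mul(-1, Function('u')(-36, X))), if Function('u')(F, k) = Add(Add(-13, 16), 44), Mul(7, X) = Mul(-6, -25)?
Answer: -3747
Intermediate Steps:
X = Rational(150, 7) (X = Mul(Rational(1, 7), Mul(-6, -25)) = Mul(Rational(1, 7), 150) = Rational(150, 7) ≈ 21.429)
Function('u')(F, k) = 47 (Function('u')(F, k) = Add(3, 44) = 47)
Add(-3700, Mul(-1, Function('u')(-36, X))) = Add(-3700, Mul(-1, 47)) = Add(-3700, -47) = -3747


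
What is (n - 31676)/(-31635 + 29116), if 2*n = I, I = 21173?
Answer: 42179/5038 ≈ 8.3722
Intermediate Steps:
n = 21173/2 (n = (½)*21173 = 21173/2 ≈ 10587.)
(n - 31676)/(-31635 + 29116) = (21173/2 - 31676)/(-31635 + 29116) = -42179/2/(-2519) = -42179/2*(-1/2519) = 42179/5038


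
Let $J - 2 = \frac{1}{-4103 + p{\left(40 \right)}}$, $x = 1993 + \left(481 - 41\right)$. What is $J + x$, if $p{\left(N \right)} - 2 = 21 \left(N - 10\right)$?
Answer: $\frac{8451884}{3471} \approx 2435.0$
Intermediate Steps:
$p{\left(N \right)} = -208 + 21 N$ ($p{\left(N \right)} = 2 + 21 \left(N - 10\right) = 2 + 21 \left(-10 + N\right) = 2 + \left(-210 + 21 N\right) = -208 + 21 N$)
$x = 2433$ ($x = 1993 + \left(481 - 41\right) = 1993 + 440 = 2433$)
$J = \frac{6941}{3471}$ ($J = 2 + \frac{1}{-4103 + \left(-208 + 21 \cdot 40\right)} = 2 + \frac{1}{-4103 + \left(-208 + 840\right)} = 2 + \frac{1}{-4103 + 632} = 2 + \frac{1}{-3471} = 2 - \frac{1}{3471} = \frac{6941}{3471} \approx 1.9997$)
$J + x = \frac{6941}{3471} + 2433 = \frac{8451884}{3471}$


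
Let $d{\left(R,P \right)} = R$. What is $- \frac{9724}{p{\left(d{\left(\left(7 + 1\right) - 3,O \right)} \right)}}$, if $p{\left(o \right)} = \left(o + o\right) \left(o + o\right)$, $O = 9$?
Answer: $- \frac{2431}{25} \approx -97.24$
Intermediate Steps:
$p{\left(o \right)} = 4 o^{2}$ ($p{\left(o \right)} = 2 o 2 o = 4 o^{2}$)
$- \frac{9724}{p{\left(d{\left(\left(7 + 1\right) - 3,O \right)} \right)}} = - \frac{9724}{4 \left(\left(7 + 1\right) - 3\right)^{2}} = - \frac{9724}{4 \left(8 - 3\right)^{2}} = - \frac{9724}{4 \cdot 5^{2}} = - \frac{9724}{4 \cdot 25} = - \frac{9724}{100} = \left(-9724\right) \frac{1}{100} = - \frac{2431}{25}$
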